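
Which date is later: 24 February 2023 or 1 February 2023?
24 February 2023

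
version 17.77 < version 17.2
False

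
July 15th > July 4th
True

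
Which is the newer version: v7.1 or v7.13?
v7.13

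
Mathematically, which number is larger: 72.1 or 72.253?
72.253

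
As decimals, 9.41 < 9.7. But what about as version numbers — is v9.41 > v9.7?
True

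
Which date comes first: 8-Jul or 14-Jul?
8-Jul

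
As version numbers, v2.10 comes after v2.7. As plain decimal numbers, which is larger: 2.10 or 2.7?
2.7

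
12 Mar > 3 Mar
True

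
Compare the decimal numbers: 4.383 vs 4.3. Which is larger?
4.383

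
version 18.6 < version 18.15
True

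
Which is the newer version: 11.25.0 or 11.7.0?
11.25.0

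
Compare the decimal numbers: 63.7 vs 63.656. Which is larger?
63.7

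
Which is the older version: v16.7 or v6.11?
v6.11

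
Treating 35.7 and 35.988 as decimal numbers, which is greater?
35.988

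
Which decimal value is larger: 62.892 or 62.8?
62.892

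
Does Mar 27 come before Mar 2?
No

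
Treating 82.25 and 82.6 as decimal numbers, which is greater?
82.6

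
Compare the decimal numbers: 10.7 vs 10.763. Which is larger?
10.763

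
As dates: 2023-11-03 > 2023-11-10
False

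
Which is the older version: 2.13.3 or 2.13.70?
2.13.3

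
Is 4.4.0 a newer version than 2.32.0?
Yes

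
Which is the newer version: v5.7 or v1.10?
v5.7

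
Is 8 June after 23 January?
Yes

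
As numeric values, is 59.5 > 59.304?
True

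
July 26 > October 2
False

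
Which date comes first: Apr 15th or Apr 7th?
Apr 7th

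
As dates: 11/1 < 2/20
False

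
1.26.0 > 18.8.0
False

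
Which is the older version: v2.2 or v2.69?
v2.2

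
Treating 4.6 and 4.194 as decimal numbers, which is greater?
4.6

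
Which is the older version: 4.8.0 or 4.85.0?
4.8.0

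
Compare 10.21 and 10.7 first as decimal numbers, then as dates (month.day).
As decimals: 10.21 < 10.7. As dates: 10/21 is later than 10/7 (day 21 > day 7).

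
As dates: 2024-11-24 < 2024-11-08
False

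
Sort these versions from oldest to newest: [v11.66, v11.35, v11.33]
[v11.33, v11.35, v11.66]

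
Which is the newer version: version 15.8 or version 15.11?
version 15.11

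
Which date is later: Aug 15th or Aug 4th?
Aug 15th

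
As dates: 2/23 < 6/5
True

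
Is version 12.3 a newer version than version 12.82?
No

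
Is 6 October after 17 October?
No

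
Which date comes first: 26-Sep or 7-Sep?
7-Sep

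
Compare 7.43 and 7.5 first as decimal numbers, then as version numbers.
As decimals: 7.43 < 7.5. As versions: v7.43 > v7.5 (minor version 43 > 5).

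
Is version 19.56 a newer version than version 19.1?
Yes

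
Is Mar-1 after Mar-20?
No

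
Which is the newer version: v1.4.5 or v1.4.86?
v1.4.86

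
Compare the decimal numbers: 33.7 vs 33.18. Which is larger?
33.7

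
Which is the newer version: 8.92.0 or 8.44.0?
8.92.0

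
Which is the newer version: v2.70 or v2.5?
v2.70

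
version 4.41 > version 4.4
True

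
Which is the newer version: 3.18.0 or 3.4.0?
3.18.0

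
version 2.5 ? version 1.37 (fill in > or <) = >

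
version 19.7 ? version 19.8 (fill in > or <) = <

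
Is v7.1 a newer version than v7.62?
No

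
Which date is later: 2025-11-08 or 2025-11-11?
2025-11-11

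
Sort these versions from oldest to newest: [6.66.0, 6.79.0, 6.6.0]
[6.6.0, 6.66.0, 6.79.0]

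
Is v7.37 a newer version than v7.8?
Yes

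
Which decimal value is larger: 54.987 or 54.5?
54.987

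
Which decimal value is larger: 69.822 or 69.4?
69.822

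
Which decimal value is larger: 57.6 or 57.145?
57.6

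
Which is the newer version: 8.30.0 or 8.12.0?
8.30.0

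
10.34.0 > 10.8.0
True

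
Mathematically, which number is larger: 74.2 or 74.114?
74.2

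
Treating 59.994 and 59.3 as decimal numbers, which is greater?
59.994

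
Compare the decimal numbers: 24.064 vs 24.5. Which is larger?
24.5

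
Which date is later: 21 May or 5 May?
21 May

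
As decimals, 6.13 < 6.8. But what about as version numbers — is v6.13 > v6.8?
True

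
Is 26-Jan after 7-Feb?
No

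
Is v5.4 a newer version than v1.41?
Yes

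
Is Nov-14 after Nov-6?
Yes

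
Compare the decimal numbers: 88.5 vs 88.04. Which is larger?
88.5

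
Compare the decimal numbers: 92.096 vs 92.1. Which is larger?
92.1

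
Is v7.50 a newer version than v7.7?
Yes. Version numbers are compared segment by segment as integers, not as decimals: minor version 50 > 7, so v7.50 > v7.7 (even though the decimal 7.50 < 7.7).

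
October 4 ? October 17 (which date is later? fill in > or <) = <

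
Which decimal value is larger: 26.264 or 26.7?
26.7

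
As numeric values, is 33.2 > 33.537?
False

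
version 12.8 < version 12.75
True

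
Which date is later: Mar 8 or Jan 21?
Mar 8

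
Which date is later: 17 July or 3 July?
17 July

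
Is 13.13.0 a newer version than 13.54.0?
No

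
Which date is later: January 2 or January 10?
January 10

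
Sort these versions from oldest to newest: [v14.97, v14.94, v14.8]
[v14.8, v14.94, v14.97]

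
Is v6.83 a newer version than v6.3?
Yes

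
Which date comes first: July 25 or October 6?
July 25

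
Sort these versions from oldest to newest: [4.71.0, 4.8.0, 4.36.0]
[4.8.0, 4.36.0, 4.71.0]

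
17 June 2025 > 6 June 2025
True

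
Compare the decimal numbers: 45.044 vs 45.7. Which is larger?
45.7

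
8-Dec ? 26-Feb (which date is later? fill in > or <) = >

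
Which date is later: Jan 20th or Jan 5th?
Jan 20th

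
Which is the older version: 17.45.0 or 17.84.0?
17.45.0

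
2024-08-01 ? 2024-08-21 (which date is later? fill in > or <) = <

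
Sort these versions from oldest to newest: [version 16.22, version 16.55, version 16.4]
[version 16.4, version 16.22, version 16.55]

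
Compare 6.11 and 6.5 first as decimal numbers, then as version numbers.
As decimals: 6.11 < 6.5. As versions: v6.11 > v6.5 (minor version 11 > 5).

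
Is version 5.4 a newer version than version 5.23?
No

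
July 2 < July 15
True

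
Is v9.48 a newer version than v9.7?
Yes. Version numbers are compared segment by segment as integers, not as decimals: minor version 48 > 7, so v9.48 > v9.7 (even though the decimal 9.48 < 9.7).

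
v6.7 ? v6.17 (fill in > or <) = <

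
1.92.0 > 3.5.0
False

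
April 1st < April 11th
True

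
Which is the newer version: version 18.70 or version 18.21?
version 18.70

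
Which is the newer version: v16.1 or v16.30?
v16.30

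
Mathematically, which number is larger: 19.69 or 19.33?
19.69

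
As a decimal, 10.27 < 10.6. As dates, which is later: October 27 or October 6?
October 27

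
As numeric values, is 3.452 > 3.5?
False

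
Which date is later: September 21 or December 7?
December 7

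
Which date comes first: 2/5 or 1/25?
1/25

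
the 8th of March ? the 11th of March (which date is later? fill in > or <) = <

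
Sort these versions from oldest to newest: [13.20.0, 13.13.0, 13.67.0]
[13.13.0, 13.20.0, 13.67.0]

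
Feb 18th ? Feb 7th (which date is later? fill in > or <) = >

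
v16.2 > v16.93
False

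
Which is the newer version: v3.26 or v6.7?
v6.7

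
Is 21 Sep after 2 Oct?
No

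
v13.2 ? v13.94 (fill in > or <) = <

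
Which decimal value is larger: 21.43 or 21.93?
21.93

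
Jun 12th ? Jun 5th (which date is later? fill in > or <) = >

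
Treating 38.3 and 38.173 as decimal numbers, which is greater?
38.3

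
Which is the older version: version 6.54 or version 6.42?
version 6.42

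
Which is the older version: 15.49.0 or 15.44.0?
15.44.0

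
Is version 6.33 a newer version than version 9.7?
No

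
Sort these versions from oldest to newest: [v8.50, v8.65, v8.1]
[v8.1, v8.50, v8.65]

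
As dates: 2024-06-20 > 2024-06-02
True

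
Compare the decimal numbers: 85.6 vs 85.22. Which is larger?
85.6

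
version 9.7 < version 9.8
True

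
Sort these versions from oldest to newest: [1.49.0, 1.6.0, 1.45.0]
[1.6.0, 1.45.0, 1.49.0]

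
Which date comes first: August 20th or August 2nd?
August 2nd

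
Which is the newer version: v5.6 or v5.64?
v5.64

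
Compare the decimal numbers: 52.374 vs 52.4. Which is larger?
52.4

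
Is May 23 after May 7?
Yes. Day 23 comes after day 7 in May — this is a date comparison, not a decimal one (the decimal 5.23 would be smaller than 5.7).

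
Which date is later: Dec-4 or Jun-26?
Dec-4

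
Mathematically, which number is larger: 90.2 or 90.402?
90.402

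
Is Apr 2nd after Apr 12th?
No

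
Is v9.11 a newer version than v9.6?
Yes. Version numbers are compared segment by segment as integers, not as decimals: minor version 11 > 6, so v9.11 > v9.6 (even though the decimal 9.11 < 9.6).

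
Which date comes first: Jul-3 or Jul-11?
Jul-3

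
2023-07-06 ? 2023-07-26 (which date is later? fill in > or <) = <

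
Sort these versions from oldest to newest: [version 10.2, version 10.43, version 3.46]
[version 3.46, version 10.2, version 10.43]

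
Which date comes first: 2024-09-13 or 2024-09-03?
2024-09-03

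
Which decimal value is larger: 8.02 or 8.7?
8.7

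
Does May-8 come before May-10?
Yes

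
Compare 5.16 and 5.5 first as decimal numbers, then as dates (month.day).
As decimals: 5.16 < 5.5. As dates: 5/16 is later than 5/5 (day 16 > day 5).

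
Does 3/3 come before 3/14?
Yes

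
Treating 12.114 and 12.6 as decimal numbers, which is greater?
12.6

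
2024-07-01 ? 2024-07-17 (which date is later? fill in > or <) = <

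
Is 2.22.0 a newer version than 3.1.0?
No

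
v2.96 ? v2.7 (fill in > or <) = >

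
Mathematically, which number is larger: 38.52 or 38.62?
38.62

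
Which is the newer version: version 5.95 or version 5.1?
version 5.95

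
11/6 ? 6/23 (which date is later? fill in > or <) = >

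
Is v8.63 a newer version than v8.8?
Yes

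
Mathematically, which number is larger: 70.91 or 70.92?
70.92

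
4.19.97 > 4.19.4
True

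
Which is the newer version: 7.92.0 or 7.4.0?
7.92.0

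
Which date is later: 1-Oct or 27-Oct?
27-Oct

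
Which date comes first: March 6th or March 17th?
March 6th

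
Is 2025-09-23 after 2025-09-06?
Yes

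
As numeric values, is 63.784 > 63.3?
True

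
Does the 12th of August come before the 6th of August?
No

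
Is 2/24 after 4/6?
No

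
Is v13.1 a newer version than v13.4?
No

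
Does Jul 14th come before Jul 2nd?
No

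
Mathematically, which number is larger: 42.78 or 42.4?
42.78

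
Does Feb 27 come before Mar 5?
Yes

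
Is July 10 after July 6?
Yes. Day 10 comes after day 6 in July — this is a date comparison, not a decimal one (the decimal 7.10 would be smaller than 7.6).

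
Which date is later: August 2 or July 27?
August 2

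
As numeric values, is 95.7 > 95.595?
True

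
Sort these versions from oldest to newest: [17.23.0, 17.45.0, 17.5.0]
[17.5.0, 17.23.0, 17.45.0]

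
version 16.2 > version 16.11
False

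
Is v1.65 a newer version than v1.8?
Yes. Version numbers are compared segment by segment as integers, not as decimals: minor version 65 > 8, so v1.65 > v1.8 (even though the decimal 1.65 < 1.8).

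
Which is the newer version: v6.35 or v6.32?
v6.35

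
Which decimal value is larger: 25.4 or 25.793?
25.793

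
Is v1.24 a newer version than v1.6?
Yes. Version numbers are compared segment by segment as integers, not as decimals: minor version 24 > 6, so v1.24 > v1.6 (even though the decimal 1.24 < 1.6).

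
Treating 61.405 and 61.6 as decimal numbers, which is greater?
61.6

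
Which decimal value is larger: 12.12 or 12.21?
12.21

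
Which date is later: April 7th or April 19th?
April 19th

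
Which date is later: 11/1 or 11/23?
11/23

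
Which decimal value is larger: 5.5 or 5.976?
5.976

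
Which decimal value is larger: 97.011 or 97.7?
97.7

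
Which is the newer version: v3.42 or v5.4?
v5.4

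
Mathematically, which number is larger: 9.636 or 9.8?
9.8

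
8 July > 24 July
False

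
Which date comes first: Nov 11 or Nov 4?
Nov 4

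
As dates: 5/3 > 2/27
True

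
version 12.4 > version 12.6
False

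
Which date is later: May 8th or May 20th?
May 20th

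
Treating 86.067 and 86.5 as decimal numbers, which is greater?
86.5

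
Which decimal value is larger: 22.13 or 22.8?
22.8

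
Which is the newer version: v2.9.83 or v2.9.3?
v2.9.83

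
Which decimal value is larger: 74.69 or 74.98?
74.98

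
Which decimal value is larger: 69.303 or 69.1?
69.303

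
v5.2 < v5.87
True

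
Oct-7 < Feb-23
False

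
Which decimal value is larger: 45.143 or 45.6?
45.6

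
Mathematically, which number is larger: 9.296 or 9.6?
9.6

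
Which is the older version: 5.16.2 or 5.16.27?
5.16.2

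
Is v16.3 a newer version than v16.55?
No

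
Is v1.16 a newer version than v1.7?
Yes. Version numbers are compared segment by segment as integers, not as decimals: minor version 16 > 7, so v1.16 > v1.7 (even though the decimal 1.16 < 1.7).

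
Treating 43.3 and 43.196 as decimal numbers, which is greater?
43.3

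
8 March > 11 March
False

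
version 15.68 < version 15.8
False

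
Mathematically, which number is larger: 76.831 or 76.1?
76.831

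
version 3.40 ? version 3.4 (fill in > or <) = >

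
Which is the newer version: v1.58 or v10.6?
v10.6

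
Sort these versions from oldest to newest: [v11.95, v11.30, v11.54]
[v11.30, v11.54, v11.95]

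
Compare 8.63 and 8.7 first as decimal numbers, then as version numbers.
As decimals: 8.63 < 8.7. As versions: v8.63 > v8.7 (minor version 63 > 7).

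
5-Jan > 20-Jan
False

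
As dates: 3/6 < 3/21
True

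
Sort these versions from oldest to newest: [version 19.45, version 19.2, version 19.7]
[version 19.2, version 19.7, version 19.45]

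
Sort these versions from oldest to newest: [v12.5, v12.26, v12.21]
[v12.5, v12.21, v12.26]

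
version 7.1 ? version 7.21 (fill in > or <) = <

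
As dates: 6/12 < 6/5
False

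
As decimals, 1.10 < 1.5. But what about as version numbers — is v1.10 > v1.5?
True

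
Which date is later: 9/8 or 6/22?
9/8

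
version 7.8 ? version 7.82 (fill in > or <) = <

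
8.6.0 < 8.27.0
True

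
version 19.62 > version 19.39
True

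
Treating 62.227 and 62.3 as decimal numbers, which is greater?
62.3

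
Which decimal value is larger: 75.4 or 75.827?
75.827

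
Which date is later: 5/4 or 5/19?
5/19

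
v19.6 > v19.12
False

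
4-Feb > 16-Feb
False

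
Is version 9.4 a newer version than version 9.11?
No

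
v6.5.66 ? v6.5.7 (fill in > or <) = >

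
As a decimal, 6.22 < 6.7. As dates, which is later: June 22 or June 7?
June 22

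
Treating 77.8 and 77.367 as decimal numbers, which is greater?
77.8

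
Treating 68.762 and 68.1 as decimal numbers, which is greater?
68.762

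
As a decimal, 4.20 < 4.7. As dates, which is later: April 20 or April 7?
April 20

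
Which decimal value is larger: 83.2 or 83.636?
83.636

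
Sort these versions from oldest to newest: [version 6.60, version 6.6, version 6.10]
[version 6.6, version 6.10, version 6.60]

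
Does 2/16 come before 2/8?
No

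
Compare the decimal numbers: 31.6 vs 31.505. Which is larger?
31.6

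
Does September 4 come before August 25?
No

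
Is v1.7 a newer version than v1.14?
No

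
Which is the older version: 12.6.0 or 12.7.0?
12.6.0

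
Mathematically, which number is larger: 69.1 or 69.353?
69.353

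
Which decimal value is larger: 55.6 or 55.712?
55.712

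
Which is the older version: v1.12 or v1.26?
v1.12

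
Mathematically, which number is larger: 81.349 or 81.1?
81.349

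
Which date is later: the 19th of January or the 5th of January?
the 19th of January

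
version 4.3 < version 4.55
True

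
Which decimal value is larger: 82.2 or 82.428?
82.428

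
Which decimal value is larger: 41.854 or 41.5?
41.854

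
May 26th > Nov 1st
False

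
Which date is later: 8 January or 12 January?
12 January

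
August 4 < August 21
True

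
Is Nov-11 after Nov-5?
Yes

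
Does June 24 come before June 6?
No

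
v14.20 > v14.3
True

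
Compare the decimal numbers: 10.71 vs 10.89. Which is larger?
10.89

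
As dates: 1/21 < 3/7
True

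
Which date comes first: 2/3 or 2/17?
2/3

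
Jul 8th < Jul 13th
True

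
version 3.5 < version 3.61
True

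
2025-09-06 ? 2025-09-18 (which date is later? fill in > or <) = <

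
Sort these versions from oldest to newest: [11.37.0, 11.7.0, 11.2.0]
[11.2.0, 11.7.0, 11.37.0]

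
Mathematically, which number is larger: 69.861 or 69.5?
69.861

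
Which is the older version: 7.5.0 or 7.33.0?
7.5.0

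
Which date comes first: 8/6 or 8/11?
8/6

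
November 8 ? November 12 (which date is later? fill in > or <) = <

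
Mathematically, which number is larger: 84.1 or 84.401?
84.401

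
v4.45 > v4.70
False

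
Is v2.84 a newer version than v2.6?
Yes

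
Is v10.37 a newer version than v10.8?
Yes. Version numbers are compared segment by segment as integers, not as decimals: minor version 37 > 8, so v10.37 > v10.8 (even though the decimal 10.37 < 10.8).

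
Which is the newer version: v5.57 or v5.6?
v5.57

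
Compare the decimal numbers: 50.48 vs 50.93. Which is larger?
50.93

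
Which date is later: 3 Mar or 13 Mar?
13 Mar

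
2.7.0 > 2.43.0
False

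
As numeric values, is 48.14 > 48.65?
False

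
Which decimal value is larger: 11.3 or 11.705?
11.705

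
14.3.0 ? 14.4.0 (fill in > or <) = <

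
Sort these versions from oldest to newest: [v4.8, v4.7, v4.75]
[v4.7, v4.8, v4.75]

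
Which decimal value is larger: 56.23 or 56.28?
56.28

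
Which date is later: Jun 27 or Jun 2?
Jun 27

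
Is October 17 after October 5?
Yes. Day 17 comes after day 5 in October — this is a date comparison, not a decimal one (the decimal 10.17 would be smaller than 10.5).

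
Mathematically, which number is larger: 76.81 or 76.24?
76.81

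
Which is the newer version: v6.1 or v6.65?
v6.65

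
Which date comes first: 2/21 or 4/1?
2/21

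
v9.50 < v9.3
False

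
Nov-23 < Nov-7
False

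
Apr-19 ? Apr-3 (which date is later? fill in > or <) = >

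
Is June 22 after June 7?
Yes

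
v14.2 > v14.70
False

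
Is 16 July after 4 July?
Yes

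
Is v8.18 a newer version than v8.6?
Yes. Version numbers are compared segment by segment as integers, not as decimals: minor version 18 > 6, so v8.18 > v8.6 (even though the decimal 8.18 < 8.6).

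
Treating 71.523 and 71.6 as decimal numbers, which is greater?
71.6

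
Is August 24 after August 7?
Yes. Day 24 comes after day 7 in August — this is a date comparison, not a decimal one (the decimal 8.24 would be smaller than 8.7).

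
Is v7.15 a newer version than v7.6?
Yes. Version numbers are compared segment by segment as integers, not as decimals: minor version 15 > 6, so v7.15 > v7.6 (even though the decimal 7.15 < 7.6).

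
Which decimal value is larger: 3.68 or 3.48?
3.68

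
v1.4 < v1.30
True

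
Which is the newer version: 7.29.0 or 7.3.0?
7.29.0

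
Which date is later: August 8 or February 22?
August 8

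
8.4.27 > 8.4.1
True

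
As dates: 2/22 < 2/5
False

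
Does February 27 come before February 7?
No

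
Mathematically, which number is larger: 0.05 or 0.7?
0.7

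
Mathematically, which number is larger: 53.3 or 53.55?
53.55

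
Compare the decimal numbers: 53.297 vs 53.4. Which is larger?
53.4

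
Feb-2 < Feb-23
True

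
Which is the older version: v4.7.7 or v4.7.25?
v4.7.7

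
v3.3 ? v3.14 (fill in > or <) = <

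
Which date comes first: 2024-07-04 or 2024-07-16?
2024-07-04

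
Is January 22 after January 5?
Yes. Day 22 comes after day 5 in January — this is a date comparison, not a decimal one (the decimal 1.22 would be smaller than 1.5).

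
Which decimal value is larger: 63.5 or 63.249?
63.5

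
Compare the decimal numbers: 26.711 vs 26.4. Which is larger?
26.711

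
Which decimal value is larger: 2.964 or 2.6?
2.964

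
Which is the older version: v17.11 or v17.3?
v17.3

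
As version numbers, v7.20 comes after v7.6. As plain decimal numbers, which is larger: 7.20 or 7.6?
7.6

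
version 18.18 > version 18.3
True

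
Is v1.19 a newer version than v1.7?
Yes. Version numbers are compared segment by segment as integers, not as decimals: minor version 19 > 7, so v1.19 > v1.7 (even though the decimal 1.19 < 1.7).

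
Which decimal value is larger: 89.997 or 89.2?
89.997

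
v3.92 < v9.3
True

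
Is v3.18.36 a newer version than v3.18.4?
Yes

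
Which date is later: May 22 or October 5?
October 5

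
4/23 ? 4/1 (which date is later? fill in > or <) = >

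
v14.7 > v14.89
False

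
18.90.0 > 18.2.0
True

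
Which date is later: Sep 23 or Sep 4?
Sep 23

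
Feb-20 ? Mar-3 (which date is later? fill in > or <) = <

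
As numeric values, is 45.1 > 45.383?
False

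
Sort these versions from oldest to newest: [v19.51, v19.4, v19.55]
[v19.4, v19.51, v19.55]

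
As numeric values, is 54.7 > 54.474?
True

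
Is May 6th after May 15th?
No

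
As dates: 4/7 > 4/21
False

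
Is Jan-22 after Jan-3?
Yes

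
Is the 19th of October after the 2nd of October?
Yes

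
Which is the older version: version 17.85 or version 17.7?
version 17.7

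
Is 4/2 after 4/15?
No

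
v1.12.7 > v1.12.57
False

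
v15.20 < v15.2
False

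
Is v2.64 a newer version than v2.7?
Yes. Version numbers are compared segment by segment as integers, not as decimals: minor version 64 > 7, so v2.64 > v2.7 (even though the decimal 2.64 < 2.7).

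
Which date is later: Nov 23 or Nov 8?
Nov 23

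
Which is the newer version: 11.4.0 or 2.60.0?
11.4.0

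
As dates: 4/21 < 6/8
True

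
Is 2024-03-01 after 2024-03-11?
No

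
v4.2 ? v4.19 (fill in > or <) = <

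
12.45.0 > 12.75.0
False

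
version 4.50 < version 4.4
False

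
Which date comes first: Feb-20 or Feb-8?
Feb-8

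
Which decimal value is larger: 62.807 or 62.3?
62.807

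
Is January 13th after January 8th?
Yes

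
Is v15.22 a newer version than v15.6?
Yes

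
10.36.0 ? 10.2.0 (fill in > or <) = >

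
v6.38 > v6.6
True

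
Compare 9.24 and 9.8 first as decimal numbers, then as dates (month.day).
As decimals: 9.24 < 9.8. As dates: 9/24 is later than 9/8 (day 24 > day 8).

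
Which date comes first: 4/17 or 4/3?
4/3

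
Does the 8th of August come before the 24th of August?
Yes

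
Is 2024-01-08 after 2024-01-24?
No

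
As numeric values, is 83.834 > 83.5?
True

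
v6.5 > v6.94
False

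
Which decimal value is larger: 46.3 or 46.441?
46.441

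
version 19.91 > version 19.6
True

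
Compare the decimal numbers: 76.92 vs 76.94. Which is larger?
76.94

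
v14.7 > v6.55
True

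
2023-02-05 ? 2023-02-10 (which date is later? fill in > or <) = <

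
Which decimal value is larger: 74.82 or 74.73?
74.82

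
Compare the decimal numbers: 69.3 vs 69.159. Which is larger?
69.3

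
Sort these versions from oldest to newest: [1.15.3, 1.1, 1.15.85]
[1.1, 1.15.3, 1.15.85]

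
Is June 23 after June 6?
Yes. Day 23 comes after day 6 in June — this is a date comparison, not a decimal one (the decimal 6.23 would be smaller than 6.6).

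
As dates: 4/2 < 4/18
True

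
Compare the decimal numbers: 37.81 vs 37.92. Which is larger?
37.92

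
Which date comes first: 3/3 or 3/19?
3/3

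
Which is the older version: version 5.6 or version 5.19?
version 5.6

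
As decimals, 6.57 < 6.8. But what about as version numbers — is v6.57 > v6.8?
True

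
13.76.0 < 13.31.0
False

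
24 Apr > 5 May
False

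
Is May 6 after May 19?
No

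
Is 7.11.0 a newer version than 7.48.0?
No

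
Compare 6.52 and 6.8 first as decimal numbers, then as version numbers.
As decimals: 6.52 < 6.8. As versions: v6.52 > v6.8 (minor version 52 > 8).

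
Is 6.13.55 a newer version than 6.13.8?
Yes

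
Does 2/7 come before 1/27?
No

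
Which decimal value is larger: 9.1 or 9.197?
9.197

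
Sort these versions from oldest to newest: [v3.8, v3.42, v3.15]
[v3.8, v3.15, v3.42]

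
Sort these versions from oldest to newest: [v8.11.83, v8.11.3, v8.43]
[v8.11.3, v8.11.83, v8.43]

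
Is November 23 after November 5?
Yes. Day 23 comes after day 5 in November — this is a date comparison, not a decimal one (the decimal 11.23 would be smaller than 11.5).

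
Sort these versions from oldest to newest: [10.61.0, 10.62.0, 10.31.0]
[10.31.0, 10.61.0, 10.62.0]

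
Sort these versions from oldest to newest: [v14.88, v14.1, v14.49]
[v14.1, v14.49, v14.88]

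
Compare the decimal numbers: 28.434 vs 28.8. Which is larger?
28.8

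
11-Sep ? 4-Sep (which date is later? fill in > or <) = >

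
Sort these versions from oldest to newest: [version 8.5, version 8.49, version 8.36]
[version 8.5, version 8.36, version 8.49]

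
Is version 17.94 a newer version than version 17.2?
Yes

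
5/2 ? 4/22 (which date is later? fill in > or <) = >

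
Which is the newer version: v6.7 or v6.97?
v6.97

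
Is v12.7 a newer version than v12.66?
No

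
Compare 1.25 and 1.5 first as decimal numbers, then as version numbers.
As decimals: 1.25 < 1.5. As versions: v1.25 > v1.5 (minor version 25 > 5).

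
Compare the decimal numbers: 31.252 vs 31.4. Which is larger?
31.4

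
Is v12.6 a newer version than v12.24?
No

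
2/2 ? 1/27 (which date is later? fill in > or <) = >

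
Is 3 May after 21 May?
No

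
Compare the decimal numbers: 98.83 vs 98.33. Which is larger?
98.83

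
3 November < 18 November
True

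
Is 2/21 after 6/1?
No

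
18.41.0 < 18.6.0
False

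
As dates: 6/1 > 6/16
False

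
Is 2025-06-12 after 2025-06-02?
Yes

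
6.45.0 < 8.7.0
True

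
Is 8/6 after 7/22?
Yes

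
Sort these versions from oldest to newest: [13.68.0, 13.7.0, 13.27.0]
[13.7.0, 13.27.0, 13.68.0]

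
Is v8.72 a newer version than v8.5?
Yes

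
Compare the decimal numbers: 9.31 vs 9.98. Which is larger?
9.98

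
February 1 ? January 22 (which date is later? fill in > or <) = >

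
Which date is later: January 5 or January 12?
January 12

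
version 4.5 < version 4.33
True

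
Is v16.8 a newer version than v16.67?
No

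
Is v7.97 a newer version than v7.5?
Yes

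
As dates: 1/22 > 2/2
False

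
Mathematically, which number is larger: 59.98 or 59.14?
59.98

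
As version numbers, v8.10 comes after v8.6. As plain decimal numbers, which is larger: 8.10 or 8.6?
8.6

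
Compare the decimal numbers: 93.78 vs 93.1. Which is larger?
93.78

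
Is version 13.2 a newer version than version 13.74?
No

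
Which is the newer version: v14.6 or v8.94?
v14.6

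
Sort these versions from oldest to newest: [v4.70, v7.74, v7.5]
[v4.70, v7.5, v7.74]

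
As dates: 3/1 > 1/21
True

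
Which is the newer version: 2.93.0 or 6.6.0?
6.6.0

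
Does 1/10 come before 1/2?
No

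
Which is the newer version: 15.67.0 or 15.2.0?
15.67.0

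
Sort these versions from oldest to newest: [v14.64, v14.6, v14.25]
[v14.6, v14.25, v14.64]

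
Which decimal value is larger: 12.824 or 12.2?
12.824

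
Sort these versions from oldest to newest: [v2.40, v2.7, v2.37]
[v2.7, v2.37, v2.40]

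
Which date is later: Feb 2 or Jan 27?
Feb 2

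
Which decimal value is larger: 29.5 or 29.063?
29.5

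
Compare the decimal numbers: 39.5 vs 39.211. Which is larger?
39.5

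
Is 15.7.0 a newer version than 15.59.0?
No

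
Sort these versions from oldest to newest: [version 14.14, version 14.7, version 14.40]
[version 14.7, version 14.14, version 14.40]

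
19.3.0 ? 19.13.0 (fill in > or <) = <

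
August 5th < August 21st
True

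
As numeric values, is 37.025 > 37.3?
False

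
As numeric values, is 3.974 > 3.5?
True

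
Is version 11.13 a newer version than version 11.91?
No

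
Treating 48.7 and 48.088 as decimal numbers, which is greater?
48.7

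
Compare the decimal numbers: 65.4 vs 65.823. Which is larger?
65.823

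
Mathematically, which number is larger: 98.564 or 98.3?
98.564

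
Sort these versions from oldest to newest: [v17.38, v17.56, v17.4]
[v17.4, v17.38, v17.56]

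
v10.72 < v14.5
True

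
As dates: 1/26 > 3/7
False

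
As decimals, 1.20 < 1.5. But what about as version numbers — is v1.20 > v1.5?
True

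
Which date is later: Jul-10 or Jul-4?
Jul-10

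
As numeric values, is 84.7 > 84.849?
False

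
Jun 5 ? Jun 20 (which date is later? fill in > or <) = <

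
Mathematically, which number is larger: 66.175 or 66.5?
66.5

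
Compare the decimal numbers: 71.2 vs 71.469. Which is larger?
71.469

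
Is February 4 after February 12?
No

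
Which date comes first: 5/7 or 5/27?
5/7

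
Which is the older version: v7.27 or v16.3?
v7.27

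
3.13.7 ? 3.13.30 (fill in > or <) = <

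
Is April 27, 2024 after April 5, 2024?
Yes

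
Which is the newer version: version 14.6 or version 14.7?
version 14.7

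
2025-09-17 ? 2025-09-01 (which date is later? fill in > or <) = >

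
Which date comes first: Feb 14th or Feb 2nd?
Feb 2nd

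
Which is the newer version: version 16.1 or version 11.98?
version 16.1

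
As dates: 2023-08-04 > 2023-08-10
False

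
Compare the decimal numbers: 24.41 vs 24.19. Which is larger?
24.41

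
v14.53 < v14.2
False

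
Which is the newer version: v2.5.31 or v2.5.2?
v2.5.31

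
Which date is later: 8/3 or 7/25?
8/3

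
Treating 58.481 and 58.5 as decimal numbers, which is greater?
58.5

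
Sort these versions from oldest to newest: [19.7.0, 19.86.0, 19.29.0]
[19.7.0, 19.29.0, 19.86.0]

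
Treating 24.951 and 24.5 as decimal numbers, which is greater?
24.951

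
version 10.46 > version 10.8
True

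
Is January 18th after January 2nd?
Yes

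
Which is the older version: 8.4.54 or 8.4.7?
8.4.7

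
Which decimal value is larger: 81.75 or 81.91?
81.91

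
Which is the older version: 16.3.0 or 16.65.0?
16.3.0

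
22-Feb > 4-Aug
False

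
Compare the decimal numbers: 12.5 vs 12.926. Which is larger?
12.926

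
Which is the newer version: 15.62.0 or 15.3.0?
15.62.0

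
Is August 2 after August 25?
No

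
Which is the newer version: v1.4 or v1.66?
v1.66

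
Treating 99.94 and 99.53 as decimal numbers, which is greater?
99.94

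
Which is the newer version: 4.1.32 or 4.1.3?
4.1.32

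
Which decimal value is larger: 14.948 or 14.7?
14.948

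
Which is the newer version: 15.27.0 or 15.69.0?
15.69.0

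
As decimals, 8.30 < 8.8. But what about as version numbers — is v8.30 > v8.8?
True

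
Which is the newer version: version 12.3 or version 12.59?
version 12.59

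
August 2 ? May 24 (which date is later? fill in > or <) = >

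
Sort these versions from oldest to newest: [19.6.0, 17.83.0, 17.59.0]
[17.59.0, 17.83.0, 19.6.0]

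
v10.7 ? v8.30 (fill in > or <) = >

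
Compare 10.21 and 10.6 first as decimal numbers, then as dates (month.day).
As decimals: 10.21 < 10.6. As dates: 10/21 is later than 10/6 (day 21 > day 6).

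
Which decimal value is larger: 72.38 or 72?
72.38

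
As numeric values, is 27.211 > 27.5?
False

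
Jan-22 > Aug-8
False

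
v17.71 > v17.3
True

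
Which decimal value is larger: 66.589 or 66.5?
66.589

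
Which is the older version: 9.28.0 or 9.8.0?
9.8.0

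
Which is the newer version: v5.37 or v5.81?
v5.81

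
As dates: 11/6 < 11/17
True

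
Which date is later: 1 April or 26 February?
1 April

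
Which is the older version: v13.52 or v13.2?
v13.2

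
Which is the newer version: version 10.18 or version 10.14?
version 10.18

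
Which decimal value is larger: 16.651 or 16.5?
16.651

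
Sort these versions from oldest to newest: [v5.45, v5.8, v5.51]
[v5.8, v5.45, v5.51]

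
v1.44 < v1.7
False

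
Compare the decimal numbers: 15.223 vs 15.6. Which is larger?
15.6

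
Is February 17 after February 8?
Yes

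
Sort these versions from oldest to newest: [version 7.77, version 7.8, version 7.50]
[version 7.8, version 7.50, version 7.77]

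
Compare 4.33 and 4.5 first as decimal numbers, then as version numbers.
As decimals: 4.33 < 4.5. As versions: v4.33 > v4.5 (minor version 33 > 5).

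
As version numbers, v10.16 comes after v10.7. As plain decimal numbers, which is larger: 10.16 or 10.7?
10.7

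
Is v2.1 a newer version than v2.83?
No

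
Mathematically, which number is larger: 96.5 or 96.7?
96.7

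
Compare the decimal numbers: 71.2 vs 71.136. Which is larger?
71.2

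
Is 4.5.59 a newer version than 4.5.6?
Yes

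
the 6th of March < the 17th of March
True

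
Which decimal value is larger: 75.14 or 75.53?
75.53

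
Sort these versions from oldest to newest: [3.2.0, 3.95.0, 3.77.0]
[3.2.0, 3.77.0, 3.95.0]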